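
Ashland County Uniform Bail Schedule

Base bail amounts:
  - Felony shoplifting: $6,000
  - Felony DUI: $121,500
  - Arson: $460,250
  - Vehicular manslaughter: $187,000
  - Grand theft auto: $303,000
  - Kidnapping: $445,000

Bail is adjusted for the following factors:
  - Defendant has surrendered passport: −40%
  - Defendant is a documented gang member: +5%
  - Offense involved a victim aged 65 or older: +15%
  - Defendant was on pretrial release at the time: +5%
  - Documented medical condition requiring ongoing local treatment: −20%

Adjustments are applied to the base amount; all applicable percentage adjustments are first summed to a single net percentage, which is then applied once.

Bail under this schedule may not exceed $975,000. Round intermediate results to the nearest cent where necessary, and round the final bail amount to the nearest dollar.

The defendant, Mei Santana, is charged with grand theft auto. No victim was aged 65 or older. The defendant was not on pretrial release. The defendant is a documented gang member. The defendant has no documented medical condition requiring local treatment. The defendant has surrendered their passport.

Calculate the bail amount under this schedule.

$196,950

Base amounts from the schedule: grand theft auto $303,000.
Single charge. Combined base = $303,000.
Net percentage adjustment: −40% +5% = −35%. $303,000 × 0.65 = $196,950.
$196,950 is within the $975,000 maximum.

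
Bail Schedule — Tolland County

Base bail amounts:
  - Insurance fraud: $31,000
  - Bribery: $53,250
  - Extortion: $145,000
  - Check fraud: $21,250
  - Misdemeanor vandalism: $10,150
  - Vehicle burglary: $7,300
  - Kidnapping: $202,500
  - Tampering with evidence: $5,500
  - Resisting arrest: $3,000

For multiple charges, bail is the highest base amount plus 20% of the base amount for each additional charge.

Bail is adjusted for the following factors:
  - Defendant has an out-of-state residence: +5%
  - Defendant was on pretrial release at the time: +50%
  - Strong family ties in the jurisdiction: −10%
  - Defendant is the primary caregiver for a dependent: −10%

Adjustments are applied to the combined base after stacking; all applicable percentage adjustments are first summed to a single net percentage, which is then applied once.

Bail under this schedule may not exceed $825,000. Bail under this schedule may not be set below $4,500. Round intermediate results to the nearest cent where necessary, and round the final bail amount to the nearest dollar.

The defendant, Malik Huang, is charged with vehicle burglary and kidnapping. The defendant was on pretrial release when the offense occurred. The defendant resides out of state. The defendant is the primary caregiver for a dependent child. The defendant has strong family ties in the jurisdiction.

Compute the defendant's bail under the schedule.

$275,346

Base amounts from the schedule: vehicle burglary $7,300; kidnapping $202,500.
Stacking rule: highest base plus 20% of each additional charge. Highest is kidnapping at $202,500. Additional: $7,300 × 20% = $1,460. Combined base = $202,500 + $1,460 = $203,960.
Net percentage adjustment: +5% +50% −10% −10% = +35%. $203,960 × 1.35 = $275,346.
$275,346 is within the $825,000 maximum.
$275,346 is at or above the $4,500 minimum.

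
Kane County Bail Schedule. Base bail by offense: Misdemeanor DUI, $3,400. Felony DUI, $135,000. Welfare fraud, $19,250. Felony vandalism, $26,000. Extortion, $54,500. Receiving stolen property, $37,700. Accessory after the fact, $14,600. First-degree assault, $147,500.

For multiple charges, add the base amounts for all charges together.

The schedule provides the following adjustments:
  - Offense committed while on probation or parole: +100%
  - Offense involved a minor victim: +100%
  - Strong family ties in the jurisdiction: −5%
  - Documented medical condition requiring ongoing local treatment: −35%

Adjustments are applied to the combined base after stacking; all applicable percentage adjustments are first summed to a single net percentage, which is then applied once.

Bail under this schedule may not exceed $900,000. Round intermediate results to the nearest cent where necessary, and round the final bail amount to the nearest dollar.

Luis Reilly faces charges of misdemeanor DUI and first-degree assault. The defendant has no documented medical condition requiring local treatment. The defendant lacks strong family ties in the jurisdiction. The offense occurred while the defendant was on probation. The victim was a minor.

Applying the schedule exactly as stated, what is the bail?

$452,700

Base amounts from the schedule: misdemeanor DUI $3,400; first-degree assault $147,500.
Stacking rule: sum of all bases. $3,400 + $147,500 = $150,900.
Net percentage adjustment: +100% +100% = +200%. $150,900 × 3 = $452,700.
$452,700 is within the $900,000 maximum.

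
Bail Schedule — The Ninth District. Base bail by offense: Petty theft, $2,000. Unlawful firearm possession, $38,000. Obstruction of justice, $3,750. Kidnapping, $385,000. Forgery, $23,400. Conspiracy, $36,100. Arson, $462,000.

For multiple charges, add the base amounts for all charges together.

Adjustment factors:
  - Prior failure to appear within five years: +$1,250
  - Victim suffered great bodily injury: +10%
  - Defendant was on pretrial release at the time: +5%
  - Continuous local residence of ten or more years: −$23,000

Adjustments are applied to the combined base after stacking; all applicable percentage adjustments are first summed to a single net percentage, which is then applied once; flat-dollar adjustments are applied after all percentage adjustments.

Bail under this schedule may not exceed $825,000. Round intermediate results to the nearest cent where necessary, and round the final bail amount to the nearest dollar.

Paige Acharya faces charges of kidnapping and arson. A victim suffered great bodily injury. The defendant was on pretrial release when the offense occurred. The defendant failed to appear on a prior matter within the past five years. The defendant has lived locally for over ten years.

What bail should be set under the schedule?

Base amounts from the schedule: kidnapping $385,000; arson $462,000.
Stacking rule: sum of all bases. $385,000 + $462,000 = $847,000.
Net percentage adjustment: +10% +5% = +15%. $847,000 × 1.15 = $974,050.
Prior failure to appear within five years (+$1,250 flat): $974,050 + $1,250 = $975,300.
Continuous local residence of ten or more years (−$23,000 flat): $975,300 − $23,000 = $952,300.
Result $952,300 exceeds the maximum of $825,000; bail is capped at $825,000.

$825,000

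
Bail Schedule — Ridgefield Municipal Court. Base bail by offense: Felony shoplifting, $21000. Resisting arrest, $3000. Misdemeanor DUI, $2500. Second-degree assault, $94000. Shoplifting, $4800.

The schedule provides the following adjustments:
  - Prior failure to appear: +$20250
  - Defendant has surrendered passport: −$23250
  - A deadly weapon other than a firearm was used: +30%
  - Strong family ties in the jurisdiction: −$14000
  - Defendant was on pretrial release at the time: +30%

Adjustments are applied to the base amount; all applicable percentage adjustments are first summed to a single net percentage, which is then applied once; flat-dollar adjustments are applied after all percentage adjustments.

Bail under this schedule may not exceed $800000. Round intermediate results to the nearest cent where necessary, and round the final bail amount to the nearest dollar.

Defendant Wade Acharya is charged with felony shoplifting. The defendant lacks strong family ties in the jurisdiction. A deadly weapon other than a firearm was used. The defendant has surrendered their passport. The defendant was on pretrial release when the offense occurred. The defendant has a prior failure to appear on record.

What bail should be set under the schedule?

$30600

Base amounts from the schedule: felony shoplifting $21000.
Single charge. Combined base = $21000.
Net percentage adjustment: +30% +30% = +60%. $21000 × 1.6 = $33600.
Prior failure to appear (+$20250 flat): $33600 + $20250 = $53850.
Defendant has surrendered passport (−$23250 flat): $53850 − $23250 = $30600.
$30600 is within the $800000 maximum.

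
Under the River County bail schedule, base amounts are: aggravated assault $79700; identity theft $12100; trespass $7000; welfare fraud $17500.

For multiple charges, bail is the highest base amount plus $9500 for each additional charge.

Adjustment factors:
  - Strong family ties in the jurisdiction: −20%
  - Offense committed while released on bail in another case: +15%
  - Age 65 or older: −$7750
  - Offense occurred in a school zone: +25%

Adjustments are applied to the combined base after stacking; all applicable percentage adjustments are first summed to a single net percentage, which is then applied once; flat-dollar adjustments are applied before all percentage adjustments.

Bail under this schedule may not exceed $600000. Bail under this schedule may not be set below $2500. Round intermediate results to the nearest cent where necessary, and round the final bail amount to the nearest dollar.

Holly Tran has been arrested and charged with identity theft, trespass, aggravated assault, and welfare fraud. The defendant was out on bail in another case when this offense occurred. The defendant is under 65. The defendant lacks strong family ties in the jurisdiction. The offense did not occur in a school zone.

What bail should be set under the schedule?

$124430

Base amounts from the schedule: identity theft $12100; trespass $7000; aggravated assault $79700; welfare fraud $17500.
Stacking rule: highest base plus $9500 per additional charge. Highest is aggravated assault at $79700; 3 additional charges → +$28500. Combined base = $108200.
Offense committed while released on bail in another case (+15%): $108200 × 1.15 = $124430.
$124430 is within the $600000 maximum.
$124430 is at or above the $2500 minimum.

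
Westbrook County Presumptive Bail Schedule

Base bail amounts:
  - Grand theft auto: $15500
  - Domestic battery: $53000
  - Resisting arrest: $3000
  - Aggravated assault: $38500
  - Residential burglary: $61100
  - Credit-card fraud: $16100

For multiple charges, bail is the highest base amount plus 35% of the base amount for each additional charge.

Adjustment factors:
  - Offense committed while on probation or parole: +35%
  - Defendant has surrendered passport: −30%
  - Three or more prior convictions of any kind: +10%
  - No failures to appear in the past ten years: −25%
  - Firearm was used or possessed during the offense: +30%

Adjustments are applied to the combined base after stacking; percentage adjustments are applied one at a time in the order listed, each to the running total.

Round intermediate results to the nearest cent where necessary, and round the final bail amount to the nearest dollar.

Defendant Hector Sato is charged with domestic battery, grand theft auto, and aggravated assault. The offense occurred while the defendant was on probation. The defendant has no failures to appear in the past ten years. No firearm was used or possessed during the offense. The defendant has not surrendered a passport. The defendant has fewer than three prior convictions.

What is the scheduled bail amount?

Base amounts from the schedule: domestic battery $53000; grand theft auto $15500; aggravated assault $38500.
Stacking rule: highest base plus 35% of each additional charge. Highest is domestic battery at $53000. Additional: $15500 × 35% = $5425; $38500 × 35% = $13475. Combined base = $53000 + $18900 = $71900.
Offense committed while on probation or parole (+35%): $71900 × 1.35 = $97065.
No failures to appear in the past ten years (−25%): $97065 × 0.75 = $72798.75.
Rounded to the nearest dollar: $72799.

$72799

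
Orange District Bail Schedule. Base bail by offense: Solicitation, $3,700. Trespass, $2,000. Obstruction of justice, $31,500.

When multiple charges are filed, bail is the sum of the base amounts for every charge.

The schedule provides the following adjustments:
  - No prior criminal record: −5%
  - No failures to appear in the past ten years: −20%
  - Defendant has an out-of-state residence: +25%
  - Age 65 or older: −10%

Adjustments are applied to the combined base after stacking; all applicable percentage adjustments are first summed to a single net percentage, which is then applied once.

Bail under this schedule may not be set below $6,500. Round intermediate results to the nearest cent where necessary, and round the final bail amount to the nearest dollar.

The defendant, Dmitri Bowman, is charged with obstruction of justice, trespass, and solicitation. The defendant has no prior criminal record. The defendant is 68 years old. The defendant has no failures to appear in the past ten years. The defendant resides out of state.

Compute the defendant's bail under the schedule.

Base amounts from the schedule: obstruction of justice $31,500; trespass $2,000; solicitation $3,700.
Stacking rule: sum of all bases. $31,500 + $2,000 + $3,700 = $37,200.
Net percentage adjustment: −5% −20% +25% −10% = −10%. $37,200 × 0.9 = $33,480.
$33,480 is at or above the $6,500 minimum.

$33,480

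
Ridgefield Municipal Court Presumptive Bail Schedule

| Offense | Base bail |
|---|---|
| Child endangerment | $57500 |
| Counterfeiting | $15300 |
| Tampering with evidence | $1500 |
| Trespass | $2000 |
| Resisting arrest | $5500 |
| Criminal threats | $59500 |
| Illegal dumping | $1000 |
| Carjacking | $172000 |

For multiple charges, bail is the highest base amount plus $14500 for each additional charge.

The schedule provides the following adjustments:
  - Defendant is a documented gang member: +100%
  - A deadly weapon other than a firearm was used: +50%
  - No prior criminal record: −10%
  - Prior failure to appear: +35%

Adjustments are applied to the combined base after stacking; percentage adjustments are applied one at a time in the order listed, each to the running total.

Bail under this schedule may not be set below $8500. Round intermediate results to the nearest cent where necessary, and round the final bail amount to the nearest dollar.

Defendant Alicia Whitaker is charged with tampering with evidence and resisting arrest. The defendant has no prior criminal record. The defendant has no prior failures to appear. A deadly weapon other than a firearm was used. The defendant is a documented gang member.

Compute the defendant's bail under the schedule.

$54000

Base amounts from the schedule: tampering with evidence $1500; resisting arrest $5500.
Stacking rule: highest base plus $14500 per additional charge. Highest is resisting arrest at $5500; 1 additional charge → +$14500. Combined base = $20000.
Defendant is a documented gang member (+100%): $20000 × 2 = $40000.
A deadly weapon other than a firearm was used (+50%): $40000 × 1.5 = $60000.
No prior criminal record (−10%): $60000 × 0.9 = $54000.
$54000 is at or above the $8500 minimum.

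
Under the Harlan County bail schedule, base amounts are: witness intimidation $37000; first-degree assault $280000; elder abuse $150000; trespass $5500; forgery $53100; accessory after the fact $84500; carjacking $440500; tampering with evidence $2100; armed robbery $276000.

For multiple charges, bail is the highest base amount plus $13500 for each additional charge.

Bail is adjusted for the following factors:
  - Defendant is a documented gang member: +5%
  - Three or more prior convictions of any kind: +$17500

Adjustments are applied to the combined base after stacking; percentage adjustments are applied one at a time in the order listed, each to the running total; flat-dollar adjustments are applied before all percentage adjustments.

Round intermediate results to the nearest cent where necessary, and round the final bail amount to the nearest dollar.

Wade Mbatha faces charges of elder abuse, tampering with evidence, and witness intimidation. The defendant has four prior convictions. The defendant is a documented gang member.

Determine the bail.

$204225

Base amounts from the schedule: elder abuse $150000; tampering with evidence $2100; witness intimidation $37000.
Stacking rule: highest base plus $13500 per additional charge. Highest is elder abuse at $150000; 2 additional charges → +$27000. Combined base = $177000.
Three or more prior convictions of any kind (+$17500 flat): $177000 + $17500 = $194500.
Defendant is a documented gang member (+5%): $194500 × 1.05 = $204225.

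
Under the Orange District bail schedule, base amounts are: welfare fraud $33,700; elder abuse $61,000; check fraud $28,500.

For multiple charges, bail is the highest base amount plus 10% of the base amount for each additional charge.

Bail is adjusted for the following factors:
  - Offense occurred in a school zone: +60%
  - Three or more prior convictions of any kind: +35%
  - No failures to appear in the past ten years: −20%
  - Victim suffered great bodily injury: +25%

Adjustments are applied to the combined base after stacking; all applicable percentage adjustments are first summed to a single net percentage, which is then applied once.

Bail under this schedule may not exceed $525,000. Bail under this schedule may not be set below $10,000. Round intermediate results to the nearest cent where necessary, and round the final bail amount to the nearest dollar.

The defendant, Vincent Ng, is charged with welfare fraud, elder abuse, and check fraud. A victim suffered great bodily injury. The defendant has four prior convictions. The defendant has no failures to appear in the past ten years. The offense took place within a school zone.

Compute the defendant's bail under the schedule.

Base amounts from the schedule: welfare fraud $33,700; elder abuse $61,000; check fraud $28,500.
Stacking rule: highest base plus 10% of each additional charge. Highest is elder abuse at $61,000. Additional: $33,700 × 10% = $3,370; $28,500 × 10% = $2,850. Combined base = $61,000 + $6,220 = $67,220.
Net percentage adjustment: +60% +35% −20% +25% = +100%. $67,220 × 2 = $134,440.
$134,440 is within the $525,000 maximum.
$134,440 is at or above the $10,000 minimum.

$134,440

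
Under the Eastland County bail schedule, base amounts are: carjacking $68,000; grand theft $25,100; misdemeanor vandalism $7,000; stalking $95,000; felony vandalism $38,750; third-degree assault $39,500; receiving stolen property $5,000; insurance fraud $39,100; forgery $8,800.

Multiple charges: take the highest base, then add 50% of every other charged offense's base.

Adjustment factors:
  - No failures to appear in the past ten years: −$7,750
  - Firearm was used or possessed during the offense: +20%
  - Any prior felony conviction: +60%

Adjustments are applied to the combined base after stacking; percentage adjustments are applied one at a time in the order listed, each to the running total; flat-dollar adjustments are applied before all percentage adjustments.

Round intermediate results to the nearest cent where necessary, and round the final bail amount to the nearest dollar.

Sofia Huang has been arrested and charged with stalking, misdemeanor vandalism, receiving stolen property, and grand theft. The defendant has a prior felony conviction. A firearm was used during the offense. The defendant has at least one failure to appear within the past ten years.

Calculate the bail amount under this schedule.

$218,016

Base amounts from the schedule: stalking $95,000; misdemeanor vandalism $7,000; receiving stolen property $5,000; grand theft $25,100.
Stacking rule: highest base plus 50% of each additional charge. Highest is stalking at $95,000. Additional: $7,000 × 50% = $3,500; $5,000 × 50% = $2,500; $25,100 × 50% = $12,550. Combined base = $95,000 + $18,550 = $113,550.
Firearm was used or possessed during the offense (+20%): $113,550 × 1.2 = $136,260.
Any prior felony conviction (+60%): $136,260 × 1.6 = $218,016.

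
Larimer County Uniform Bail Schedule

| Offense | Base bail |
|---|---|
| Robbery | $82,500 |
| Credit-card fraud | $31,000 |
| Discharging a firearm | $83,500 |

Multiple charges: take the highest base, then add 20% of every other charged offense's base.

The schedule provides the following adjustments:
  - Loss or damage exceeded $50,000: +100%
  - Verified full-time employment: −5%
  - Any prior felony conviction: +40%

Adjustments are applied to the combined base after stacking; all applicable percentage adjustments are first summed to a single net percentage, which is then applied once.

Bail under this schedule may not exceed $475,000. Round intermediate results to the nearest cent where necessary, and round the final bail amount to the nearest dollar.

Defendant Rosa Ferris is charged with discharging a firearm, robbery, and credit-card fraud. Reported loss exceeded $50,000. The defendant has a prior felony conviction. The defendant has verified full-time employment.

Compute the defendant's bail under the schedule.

Base amounts from the schedule: discharging a firearm $83,500; robbery $82,500; credit-card fraud $31,000.
Stacking rule: highest base plus 20% of each additional charge. Highest is discharging a firearm at $83,500. Additional: $82,500 × 20% = $16,500; $31,000 × 20% = $6,200. Combined base = $83,500 + $22,700 = $106,200.
Net percentage adjustment: +100% −5% +40% = +135%. $106,200 × 2.35 = $249,570.
$249,570 is within the $475,000 maximum.

$249,570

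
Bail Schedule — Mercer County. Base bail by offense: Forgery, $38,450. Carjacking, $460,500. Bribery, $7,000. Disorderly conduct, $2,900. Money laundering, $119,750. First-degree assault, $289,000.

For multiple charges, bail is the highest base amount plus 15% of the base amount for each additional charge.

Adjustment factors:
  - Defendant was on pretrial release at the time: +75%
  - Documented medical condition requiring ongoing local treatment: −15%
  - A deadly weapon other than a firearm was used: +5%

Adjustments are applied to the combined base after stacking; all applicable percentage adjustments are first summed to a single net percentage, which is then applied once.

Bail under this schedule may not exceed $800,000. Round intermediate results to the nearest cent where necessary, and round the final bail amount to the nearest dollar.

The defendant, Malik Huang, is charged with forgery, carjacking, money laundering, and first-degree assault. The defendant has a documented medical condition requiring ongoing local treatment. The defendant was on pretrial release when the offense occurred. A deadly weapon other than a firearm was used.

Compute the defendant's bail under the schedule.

Base amounts from the schedule: forgery $38,450; carjacking $460,500; money laundering $119,750; first-degree assault $289,000.
Stacking rule: highest base plus 15% of each additional charge. Highest is carjacking at $460,500. Additional: $38,450 × 15% = $5,767.50; $119,750 × 15% = $17,962.50; $289,000 × 15% = $43,350. Combined base = $460,500 + $67,080 = $527,580.
Net percentage adjustment: +75% −15% +5% = +65%. $527,580 × 1.65 = $870,507.
Result $870,507 exceeds the maximum of $800,000; bail is capped at $800,000.

$800,000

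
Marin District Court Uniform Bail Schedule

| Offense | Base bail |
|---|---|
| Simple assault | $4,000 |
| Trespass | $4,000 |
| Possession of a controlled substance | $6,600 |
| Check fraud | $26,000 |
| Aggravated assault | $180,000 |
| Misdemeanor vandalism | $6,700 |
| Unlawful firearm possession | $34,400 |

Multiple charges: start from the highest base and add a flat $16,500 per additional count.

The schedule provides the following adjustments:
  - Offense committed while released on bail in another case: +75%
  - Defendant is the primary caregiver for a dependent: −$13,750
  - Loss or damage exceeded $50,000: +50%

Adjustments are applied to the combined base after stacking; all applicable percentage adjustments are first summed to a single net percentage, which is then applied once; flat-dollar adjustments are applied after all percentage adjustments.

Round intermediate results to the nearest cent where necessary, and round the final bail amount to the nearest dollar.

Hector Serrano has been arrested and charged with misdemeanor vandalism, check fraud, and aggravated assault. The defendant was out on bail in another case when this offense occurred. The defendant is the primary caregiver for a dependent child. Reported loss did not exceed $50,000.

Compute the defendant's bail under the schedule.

$359,000

Base amounts from the schedule: misdemeanor vandalism $6,700; check fraud $26,000; aggravated assault $180,000.
Stacking rule: highest base plus $16,500 per additional charge. Highest is aggravated assault at $180,000; 2 additional charges → +$33,000. Combined base = $213,000.
Offense committed while released on bail in another case (+75%): $213,000 × 1.75 = $372,750.
Defendant is the primary caregiver for a dependent (−$13,750 flat): $372,750 − $13,750 = $359,000.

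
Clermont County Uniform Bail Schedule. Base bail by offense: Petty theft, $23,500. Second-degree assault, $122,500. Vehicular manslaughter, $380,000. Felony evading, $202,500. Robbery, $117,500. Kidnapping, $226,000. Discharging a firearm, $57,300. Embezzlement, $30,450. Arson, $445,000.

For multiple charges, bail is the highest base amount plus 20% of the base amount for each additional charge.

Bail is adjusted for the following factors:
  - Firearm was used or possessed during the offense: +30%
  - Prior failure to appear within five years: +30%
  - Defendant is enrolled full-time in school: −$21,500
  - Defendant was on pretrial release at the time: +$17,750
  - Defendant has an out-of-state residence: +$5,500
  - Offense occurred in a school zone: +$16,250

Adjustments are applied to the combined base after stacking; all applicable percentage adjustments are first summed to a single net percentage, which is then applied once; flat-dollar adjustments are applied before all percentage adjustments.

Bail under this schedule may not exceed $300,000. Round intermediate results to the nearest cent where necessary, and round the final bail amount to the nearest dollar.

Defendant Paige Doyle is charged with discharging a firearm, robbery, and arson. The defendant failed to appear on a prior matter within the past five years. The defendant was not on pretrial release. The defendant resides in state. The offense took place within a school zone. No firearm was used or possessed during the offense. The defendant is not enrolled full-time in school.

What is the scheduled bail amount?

$300,000

Base amounts from the schedule: discharging a firearm $57,300; robbery $117,500; arson $445,000.
Stacking rule: highest base plus 20% of each additional charge. Highest is arson at $445,000. Additional: $57,300 × 20% = $11,460; $117,500 × 20% = $23,500. Combined base = $445,000 + $34,960 = $479,960.
Offense occurred in a school zone (+$16,250 flat): $479,960 + $16,250 = $496,210.
Prior failure to appear within five years (+30%): $496,210 × 1.3 = $645,073.
Result $645,073 exceeds the maximum of $300,000; bail is capped at $300,000.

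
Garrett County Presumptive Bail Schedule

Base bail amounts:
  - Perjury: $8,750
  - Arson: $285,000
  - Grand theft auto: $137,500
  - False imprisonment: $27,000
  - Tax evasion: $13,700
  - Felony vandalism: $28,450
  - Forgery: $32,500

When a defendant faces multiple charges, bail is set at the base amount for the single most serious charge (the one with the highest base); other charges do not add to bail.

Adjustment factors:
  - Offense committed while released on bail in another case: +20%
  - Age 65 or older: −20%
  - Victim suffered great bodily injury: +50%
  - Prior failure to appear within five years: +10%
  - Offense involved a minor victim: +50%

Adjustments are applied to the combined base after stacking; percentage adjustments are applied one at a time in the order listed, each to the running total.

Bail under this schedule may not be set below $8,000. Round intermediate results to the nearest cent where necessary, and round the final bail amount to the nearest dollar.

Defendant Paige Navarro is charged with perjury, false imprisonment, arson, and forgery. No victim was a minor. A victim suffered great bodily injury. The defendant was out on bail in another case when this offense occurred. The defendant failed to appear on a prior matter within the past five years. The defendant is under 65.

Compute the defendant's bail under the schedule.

Base amounts from the schedule: perjury $8,750; false imprisonment $27,000; arson $285,000; forgery $32,500.
Stacking rule: use the highest base only. Highest is arson at $285,000. Combined base = $285,000.
Offense committed while released on bail in another case (+20%): $285,000 × 1.2 = $342,000.
Victim suffered great bodily injury (+50%): $342,000 × 1.5 = $513,000.
Prior failure to appear within five years (+10%): $513,000 × 1.1 = $564,300.
$564,300 is at or above the $8,000 minimum.

$564,300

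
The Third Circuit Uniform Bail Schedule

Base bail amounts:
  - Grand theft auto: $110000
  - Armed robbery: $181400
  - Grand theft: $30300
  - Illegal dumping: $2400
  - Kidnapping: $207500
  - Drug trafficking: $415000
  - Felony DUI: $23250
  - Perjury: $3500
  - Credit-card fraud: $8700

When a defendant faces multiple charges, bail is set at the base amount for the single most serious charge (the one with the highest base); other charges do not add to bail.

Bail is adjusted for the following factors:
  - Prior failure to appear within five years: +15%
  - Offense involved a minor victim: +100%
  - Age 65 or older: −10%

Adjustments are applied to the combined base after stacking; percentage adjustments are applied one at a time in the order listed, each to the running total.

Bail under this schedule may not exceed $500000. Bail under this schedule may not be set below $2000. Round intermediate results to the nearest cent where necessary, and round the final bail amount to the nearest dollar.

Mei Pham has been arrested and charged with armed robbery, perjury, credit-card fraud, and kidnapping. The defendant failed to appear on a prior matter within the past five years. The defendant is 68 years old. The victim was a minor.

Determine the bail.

Base amounts from the schedule: armed robbery $181400; perjury $3500; credit-card fraud $8700; kidnapping $207500.
Stacking rule: use the highest base only. Highest is kidnapping at $207500. Combined base = $207500.
Prior failure to appear within five years (+15%): $207500 × 1.15 = $238625.
Offense involved a minor victim (+100%): $238625 × 2 = $477250.
Age 65 or older (−10%): $477250 × 0.9 = $429525.
$429525 is within the $500000 maximum.
$429525 is at or above the $2000 minimum.

$429525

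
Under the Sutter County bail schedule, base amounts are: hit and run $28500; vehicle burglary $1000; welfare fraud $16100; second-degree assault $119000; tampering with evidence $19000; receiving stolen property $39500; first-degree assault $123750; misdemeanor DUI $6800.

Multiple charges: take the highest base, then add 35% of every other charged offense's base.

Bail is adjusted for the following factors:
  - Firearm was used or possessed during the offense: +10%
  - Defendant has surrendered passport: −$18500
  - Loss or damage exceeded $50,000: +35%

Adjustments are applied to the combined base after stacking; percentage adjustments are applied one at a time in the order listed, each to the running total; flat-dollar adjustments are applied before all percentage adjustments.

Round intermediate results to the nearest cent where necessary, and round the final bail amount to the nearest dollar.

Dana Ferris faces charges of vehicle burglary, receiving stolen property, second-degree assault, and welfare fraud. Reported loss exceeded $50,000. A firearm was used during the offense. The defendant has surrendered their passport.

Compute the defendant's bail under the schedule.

Base amounts from the schedule: vehicle burglary $1000; receiving stolen property $39500; second-degree assault $119000; welfare fraud $16100.
Stacking rule: highest base plus 35% of each additional charge. Highest is second-degree assault at $119000. Additional: $1000 × 35% = $350; $39500 × 35% = $13825; $16100 × 35% = $5635. Combined base = $119000 + $19810 = $138810.
Defendant has surrendered passport (−$18500 flat): $138810 − $18500 = $120310.
Firearm was used or possessed during the offense (+10%): $120310 × 1.1 = $132341.
Loss or damage exceeded $50,000 (+35%): $132341 × 1.35 = $178660.35.
Rounded to the nearest dollar: $178660.

$178660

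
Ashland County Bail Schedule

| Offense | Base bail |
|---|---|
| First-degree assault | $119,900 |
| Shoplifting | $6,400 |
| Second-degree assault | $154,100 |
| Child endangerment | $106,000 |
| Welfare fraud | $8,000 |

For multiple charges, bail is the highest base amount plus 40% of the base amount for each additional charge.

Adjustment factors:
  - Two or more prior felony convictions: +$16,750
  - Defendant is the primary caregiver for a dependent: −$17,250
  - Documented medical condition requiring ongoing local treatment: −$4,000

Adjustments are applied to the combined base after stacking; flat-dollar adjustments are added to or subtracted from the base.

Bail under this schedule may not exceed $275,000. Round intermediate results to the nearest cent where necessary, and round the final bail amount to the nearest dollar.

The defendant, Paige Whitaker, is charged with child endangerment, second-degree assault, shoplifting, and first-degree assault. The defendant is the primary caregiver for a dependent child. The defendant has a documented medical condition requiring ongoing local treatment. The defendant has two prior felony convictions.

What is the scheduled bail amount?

$242,520

Base amounts from the schedule: child endangerment $106,000; second-degree assault $154,100; shoplifting $6,400; first-degree assault $119,900.
Stacking rule: highest base plus 40% of each additional charge. Highest is second-degree assault at $154,100. Additional: $106,000 × 40% = $42,400; $6,400 × 40% = $2,560; $119,900 × 40% = $47,960. Combined base = $154,100 + $92,920 = $247,020.
Two or more prior felony convictions (+$16,750 flat): $247,020 + $16,750 = $263,770.
Defendant is the primary caregiver for a dependent (−$17,250 flat): $263,770 − $17,250 = $246,520.
Documented medical condition requiring ongoing local treatment (−$4,000 flat): $246,520 − $4,000 = $242,520.
$242,520 is within the $275,000 maximum.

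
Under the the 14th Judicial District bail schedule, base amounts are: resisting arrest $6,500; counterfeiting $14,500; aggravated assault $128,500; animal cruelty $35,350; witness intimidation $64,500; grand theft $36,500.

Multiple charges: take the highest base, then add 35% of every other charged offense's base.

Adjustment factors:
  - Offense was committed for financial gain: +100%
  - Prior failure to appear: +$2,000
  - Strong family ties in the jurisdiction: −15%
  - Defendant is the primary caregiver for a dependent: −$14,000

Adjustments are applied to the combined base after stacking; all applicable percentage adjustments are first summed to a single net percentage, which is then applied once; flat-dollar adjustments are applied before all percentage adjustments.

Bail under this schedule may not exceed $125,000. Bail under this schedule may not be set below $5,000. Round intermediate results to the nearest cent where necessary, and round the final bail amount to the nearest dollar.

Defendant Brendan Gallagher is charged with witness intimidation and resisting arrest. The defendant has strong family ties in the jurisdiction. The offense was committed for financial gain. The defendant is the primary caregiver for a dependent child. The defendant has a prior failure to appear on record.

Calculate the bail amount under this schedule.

Base amounts from the schedule: witness intimidation $64,500; resisting arrest $6,500.
Stacking rule: highest base plus 35% of each additional charge. Highest is witness intimidation at $64,500. Additional: $6,500 × 35% = $2,275. Combined base = $64,500 + $2,275 = $66,775.
Prior failure to appear (+$2,000 flat): $66,775 + $2,000 = $68,775.
Defendant is the primary caregiver for a dependent (−$14,000 flat): $68,775 − $14,000 = $54,775.
Net percentage adjustment: +100% −15% = +85%. $54,775 × 1.85 = $101,333.75.
$101,333.75 is within the $125,000 maximum.
$101,333.75 is at or above the $5,000 minimum.
Rounded to the nearest dollar: $101,334.

$101,334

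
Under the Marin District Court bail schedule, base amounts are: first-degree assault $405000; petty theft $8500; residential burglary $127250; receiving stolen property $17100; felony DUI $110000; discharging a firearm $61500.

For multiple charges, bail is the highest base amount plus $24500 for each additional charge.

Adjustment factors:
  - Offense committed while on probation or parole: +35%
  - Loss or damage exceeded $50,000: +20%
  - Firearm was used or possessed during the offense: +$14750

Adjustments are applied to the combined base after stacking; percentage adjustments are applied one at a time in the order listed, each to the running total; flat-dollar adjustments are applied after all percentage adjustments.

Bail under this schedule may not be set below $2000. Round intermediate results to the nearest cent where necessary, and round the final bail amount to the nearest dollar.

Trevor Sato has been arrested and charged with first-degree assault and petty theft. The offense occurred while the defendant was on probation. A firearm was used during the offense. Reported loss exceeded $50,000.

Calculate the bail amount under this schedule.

Base amounts from the schedule: first-degree assault $405000; petty theft $8500.
Stacking rule: highest base plus $24500 per additional charge. Highest is first-degree assault at $405000; 1 additional charge → +$24500. Combined base = $429500.
Offense committed while on probation or parole (+35%): $429500 × 1.35 = $579825.
Loss or damage exceeded $50,000 (+20%): $579825 × 1.2 = $695790.
Firearm was used or possessed during the offense (+$14750 flat): $695790 + $14750 = $710540.
$710540 is at or above the $2000 minimum.

$710540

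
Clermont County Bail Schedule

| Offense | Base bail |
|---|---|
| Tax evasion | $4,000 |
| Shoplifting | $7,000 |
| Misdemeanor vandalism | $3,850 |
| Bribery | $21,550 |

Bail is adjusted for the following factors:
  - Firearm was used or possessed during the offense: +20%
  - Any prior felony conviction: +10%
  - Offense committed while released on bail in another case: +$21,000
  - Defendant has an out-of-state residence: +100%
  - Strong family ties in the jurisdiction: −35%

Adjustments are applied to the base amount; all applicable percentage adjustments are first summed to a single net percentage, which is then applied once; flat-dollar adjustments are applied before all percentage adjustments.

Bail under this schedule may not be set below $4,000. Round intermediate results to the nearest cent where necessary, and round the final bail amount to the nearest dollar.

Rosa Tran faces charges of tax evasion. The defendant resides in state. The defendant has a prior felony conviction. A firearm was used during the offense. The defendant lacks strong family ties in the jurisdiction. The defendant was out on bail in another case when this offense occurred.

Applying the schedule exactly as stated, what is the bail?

$32,500

Base amounts from the schedule: tax evasion $4,000.
Single charge. Combined base = $4,000.
Offense committed while released on bail in another case (+$21,000 flat): $4,000 + $21,000 = $25,000.
Net percentage adjustment: +20% +10% = +30%. $25,000 × 1.3 = $32,500.
$32,500 is at or above the $4,000 minimum.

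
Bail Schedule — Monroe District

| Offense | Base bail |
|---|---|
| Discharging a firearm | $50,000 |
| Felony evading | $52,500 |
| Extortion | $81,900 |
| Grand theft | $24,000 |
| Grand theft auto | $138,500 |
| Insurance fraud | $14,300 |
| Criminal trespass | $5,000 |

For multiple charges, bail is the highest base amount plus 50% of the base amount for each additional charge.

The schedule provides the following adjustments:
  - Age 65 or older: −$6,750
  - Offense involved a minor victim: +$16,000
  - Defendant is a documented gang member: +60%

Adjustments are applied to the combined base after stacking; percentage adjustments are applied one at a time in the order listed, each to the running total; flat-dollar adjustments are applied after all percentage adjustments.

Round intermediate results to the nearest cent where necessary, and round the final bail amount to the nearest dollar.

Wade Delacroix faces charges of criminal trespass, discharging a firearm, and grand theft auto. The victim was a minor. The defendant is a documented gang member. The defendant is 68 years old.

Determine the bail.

$274,850

Base amounts from the schedule: criminal trespass $5,000; discharging a firearm $50,000; grand theft auto $138,500.
Stacking rule: highest base plus 50% of each additional charge. Highest is grand theft auto at $138,500. Additional: $5,000 × 50% = $2,500; $50,000 × 50% = $25,000. Combined base = $138,500 + $27,500 = $166,000.
Defendant is a documented gang member (+60%): $166,000 × 1.6 = $265,600.
Age 65 or older (−$6,750 flat): $265,600 − $6,750 = $258,850.
Offense involved a minor victim (+$16,000 flat): $258,850 + $16,000 = $274,850.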